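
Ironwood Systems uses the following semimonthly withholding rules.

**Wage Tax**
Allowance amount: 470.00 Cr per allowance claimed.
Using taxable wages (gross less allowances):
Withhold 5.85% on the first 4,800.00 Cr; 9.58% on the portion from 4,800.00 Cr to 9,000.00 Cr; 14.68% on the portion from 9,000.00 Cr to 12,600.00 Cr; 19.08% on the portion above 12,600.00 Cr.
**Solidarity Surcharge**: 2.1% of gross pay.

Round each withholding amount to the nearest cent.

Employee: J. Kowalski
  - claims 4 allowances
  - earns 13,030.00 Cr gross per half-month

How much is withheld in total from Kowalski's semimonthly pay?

Wage Tax: taxable = 13,030.00 Cr − 4×470.00 Cr = 11,150.00 Cr
  683.16 Cr + 14.68% × (11,150.00 Cr − 9,000.00 Cr) = 683.16 Cr + 14.68% × 2,150.00 Cr = 998.78 Cr
Solidarity Surcharge: 2.1% × 13,030.00 Cr = 273.63 Cr
Total: 998.78 Cr + 273.63 Cr = 1,272.41 Cr

1,272.41 Cr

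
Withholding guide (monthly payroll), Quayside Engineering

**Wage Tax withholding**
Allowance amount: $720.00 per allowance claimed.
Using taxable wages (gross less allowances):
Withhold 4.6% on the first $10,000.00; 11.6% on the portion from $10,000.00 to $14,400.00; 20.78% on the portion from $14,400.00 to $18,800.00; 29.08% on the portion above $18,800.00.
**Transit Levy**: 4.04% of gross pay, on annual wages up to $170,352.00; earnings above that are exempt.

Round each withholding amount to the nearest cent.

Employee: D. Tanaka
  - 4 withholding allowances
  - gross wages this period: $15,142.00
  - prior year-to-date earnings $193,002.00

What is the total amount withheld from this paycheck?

$722.39

Wage Tax: taxable = $15,142.00 − 4×$720.00 = $12,262.00
  $460.00 + 11.6% × ($12,262.00 − $10,000.00) = $460.00 + 11.6% × $2,262.00 = $722.39
Transit Levy: YTD $193,002.00 ≥ cap $170,352.00 → $0.00
Total: $722.39 + $0.00 = $722.39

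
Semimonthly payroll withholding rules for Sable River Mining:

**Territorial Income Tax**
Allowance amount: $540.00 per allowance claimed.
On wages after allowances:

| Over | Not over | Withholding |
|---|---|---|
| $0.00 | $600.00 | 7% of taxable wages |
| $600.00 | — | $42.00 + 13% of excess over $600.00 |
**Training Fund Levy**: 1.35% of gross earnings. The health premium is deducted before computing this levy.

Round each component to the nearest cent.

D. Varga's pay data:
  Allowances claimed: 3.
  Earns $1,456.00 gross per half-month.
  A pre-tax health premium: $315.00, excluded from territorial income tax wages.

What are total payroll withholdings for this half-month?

Territorial Income Tax: taxable = $1,456.00 − $315.00 − 3×$540.00 = $-479.00
  Taxable ≤ 0 → $0.00
Training Fund Levy: 1.35% × $1,141.00 = $15.40
Total: $0.00 + $15.40 = $15.40

$15.40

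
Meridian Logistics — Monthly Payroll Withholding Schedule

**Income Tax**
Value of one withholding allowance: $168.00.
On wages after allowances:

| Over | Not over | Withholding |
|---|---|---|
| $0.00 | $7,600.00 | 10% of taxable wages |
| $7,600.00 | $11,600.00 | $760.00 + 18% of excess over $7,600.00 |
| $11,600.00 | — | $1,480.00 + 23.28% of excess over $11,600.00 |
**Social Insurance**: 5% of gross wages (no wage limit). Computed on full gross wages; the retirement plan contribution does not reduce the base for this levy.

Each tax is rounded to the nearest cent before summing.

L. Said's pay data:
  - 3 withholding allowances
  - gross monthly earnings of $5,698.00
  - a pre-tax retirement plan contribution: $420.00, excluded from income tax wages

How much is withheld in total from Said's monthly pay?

$762.30

Income Tax: taxable = $5,698.00 − $420.00 − 3×$168.00 = $4,774.00
  10% × $4,774.00 = $477.40
Social Insurance: 5% × $5,698.00 = $284.90
Total: $477.40 + $284.90 = $762.30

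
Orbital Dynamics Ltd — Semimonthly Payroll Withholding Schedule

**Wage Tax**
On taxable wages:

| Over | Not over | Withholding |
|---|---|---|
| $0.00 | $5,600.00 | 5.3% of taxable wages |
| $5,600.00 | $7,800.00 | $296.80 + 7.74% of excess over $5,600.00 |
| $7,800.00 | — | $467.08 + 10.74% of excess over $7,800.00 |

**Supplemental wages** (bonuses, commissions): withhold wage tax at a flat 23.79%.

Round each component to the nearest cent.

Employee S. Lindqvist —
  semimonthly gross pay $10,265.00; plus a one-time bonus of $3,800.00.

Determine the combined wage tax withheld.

$1,635.84

Wage Tax: taxable = $10,265.00
  $467.08 + 10.74% × ($10,265.00 − $7,800.00) = $467.08 + 10.74% × $2,465.00 = $731.82
Supplemental (23.79% flat on bonus): 23.79% × $3,800.00 = $904.02
Total wage tax: $731.82 + $904.02 = $1,635.84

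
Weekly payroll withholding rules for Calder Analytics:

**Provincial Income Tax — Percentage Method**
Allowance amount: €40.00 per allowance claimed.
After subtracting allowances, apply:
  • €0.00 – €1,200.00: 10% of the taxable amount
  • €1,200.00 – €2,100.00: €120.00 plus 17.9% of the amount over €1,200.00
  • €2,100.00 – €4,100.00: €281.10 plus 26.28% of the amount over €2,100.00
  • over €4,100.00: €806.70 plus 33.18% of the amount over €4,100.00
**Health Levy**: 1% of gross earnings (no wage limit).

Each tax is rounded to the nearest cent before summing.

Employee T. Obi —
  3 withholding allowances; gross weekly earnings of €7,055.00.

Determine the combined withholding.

€1,817.90

Provincial Income Tax: taxable = €7,055.00 − 3×€40.00 = €6,935.00
  €806.70 + 33.18% × (€6,935.00 − €4,100.00) = €806.70 + 33.18% × €2,835.00 = €1,747.35
Health Levy: 1% × €7,055.00 = €70.55
Total: €1,747.35 + €70.55 = €1,817.90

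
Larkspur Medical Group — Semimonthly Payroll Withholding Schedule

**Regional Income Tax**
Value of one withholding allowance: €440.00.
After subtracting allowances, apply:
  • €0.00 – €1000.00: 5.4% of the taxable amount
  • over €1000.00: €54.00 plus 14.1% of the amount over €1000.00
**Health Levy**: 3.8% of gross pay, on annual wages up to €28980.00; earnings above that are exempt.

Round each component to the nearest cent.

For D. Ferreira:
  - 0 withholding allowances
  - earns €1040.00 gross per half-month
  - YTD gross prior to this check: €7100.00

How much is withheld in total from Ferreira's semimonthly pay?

€99.16

Regional Income Tax: taxable = €1040.00
  €54.00 + 14.1% × (€1040.00 − €1000.00) = €54.00 + 14.1% × €40.00 = €59.64
Health Levy: 3.8% × €1040.00 = €39.52
Total: €59.64 + €39.52 = €99.16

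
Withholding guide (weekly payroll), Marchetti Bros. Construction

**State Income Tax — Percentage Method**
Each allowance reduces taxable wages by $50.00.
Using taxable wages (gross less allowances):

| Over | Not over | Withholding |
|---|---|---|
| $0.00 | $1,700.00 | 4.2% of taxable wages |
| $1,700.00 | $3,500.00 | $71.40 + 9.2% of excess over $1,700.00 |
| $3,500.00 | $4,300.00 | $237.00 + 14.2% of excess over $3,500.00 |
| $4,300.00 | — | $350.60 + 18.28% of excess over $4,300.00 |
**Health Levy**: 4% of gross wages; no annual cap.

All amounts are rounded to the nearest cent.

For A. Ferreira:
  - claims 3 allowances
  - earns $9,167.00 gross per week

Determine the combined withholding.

$1,579.55

State Income Tax: taxable = $9,167.00 − 3×$50.00 = $9,017.00
  $350.60 + 18.28% × ($9,017.00 − $4,300.00) = $350.60 + 18.28% × $4,717.00 = $1,212.87
Health Levy: 4% × $9,167.00 = $366.68
Total: $1,212.87 + $366.68 = $1,579.55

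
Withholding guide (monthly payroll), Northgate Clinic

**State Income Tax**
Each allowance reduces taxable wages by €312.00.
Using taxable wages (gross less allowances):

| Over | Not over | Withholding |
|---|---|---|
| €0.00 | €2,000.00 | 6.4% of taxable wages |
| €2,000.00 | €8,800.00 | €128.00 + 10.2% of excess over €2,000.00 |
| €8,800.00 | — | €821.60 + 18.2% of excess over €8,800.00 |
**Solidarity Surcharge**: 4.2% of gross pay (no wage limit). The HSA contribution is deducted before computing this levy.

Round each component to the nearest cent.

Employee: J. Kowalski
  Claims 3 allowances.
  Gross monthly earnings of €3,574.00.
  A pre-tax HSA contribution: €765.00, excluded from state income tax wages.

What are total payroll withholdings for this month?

State Income Tax: taxable = €3,574.00 − €765.00 − 3×€312.00 = €1,873.00
  6.4% × €1,873.00 = €119.87
Solidarity Surcharge: 4.2% × €2,809.00 = €117.98
Total: €119.87 + €117.98 = €237.85

€237.85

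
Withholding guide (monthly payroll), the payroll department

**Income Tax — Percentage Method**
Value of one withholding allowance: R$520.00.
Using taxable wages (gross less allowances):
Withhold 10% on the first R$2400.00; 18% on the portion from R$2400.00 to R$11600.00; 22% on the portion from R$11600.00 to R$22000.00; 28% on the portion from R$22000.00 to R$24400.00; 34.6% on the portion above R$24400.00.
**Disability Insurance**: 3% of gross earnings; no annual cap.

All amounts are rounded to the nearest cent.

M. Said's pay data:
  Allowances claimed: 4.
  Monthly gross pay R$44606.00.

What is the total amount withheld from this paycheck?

Income Tax: taxable = R$44606.00 − 4×R$520.00 = R$42526.00
  R$4856.00 + 34.6% × (R$42526.00 − R$24400.00) = R$4856.00 + 34.6% × R$18126.00 = R$11127.60
Disability Insurance: 3% × R$44606.00 = R$1338.18
Total: R$11127.60 + R$1338.18 = R$12465.78

R$12465.78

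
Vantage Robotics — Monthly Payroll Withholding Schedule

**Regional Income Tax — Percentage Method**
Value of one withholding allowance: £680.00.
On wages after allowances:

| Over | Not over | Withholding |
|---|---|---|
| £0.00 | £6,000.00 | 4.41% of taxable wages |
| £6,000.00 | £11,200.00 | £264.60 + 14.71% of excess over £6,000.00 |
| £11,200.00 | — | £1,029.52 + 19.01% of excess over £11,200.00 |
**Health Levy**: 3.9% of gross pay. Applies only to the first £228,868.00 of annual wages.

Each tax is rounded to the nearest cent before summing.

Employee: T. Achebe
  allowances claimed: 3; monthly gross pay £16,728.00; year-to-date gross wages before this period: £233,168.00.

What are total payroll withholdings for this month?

£1,692.59

Regional Income Tax: taxable = £16,728.00 − 3×£680.00 = £14,688.00
  £1,029.52 + 19.01% × (£14,688.00 − £11,200.00) = £1,029.52 + 19.01% × £3,488.00 = £1,692.59
Health Levy: YTD £233,168.00 ≥ cap £228,868.00 → £0.00
Total: £1,692.59 + £0.00 = £1,692.59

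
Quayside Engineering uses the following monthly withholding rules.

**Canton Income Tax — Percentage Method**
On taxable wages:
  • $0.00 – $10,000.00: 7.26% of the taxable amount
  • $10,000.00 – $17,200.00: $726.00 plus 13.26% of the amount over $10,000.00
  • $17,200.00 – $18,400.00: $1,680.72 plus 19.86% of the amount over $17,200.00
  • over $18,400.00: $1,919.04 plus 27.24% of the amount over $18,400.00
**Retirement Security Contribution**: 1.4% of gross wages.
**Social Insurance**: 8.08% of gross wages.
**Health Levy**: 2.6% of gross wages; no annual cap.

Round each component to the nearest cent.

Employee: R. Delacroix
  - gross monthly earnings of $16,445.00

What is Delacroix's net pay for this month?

Canton Income Tax: taxable = $16,445.00
  $726.00 + 13.26% × ($16,445.00 − $10,000.00) = $726.00 + 13.26% × $6,445.00 = $1,580.61
Retirement Security Contribution: 1.4% × $16,445.00 = $230.23
Social Insurance: 8.08% × $16,445.00 = $1,328.76
Health Levy: 2.6% × $16,445.00 = $427.57
Total withheld: $1,580.61 + $230.23 + $1,328.76 + $427.57 = $3,567.17
Net pay: $16,445.00 − $3,567.17 = $12,877.83

$12,877.83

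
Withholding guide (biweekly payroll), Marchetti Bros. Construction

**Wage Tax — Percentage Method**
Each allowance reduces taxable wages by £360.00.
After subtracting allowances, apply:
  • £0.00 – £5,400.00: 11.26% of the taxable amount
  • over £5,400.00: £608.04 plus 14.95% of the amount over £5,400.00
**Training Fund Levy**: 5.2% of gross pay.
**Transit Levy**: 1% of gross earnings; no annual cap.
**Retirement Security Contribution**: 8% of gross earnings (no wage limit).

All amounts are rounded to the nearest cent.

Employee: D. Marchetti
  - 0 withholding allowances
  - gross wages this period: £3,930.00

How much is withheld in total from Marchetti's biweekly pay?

Wage Tax: taxable = £3,930.00
  11.26% × £3,930.00 = £442.52
Training Fund Levy: 5.2% × £3,930.00 = £204.36
Transit Levy: 1% × £3,930.00 = £39.30
Retirement Security Contribution: 8% × £3,930.00 = £314.40
Total: £442.52 + £204.36 + £39.30 + £314.40 = £1,000.58

£1,000.58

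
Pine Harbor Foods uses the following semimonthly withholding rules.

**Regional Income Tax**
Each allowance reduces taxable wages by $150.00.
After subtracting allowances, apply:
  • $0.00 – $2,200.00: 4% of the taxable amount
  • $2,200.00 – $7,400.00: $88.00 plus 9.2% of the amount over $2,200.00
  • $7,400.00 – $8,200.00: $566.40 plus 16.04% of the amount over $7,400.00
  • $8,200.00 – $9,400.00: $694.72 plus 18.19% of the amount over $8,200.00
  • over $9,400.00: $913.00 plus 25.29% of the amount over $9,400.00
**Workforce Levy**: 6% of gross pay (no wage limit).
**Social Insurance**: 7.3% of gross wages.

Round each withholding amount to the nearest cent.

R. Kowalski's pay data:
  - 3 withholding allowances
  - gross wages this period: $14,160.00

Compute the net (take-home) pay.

Regional Income Tax: taxable = $14,160.00 − 3×$150.00 = $13,710.00
  $913.00 + 25.29% × ($13,710.00 − $9,400.00) = $913.00 + 25.29% × $4,310.00 = $2,003.00
Workforce Levy: 6% × $14,160.00 = $849.60
Social Insurance: 7.3% × $14,160.00 = $1,033.68
Total withheld: $2,003.00 + $849.60 + $1,033.68 = $3,886.28
Net pay: $14,160.00 − $3,886.28 = $10,273.72

$10,273.72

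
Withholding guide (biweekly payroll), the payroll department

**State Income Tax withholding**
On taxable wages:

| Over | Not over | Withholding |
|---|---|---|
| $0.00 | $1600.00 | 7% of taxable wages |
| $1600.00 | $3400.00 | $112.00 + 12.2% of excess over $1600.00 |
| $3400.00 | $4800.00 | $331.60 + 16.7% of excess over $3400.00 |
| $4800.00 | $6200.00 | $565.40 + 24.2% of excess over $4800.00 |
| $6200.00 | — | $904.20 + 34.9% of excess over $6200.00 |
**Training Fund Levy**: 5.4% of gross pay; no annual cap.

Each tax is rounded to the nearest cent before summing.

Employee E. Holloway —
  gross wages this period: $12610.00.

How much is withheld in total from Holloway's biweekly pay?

$3822.23

State Income Tax: taxable = $12610.00
  $904.20 + 34.9% × ($12610.00 − $6200.00) = $904.20 + 34.9% × $6410.00 = $3141.29
Training Fund Levy: 5.4% × $12610.00 = $680.94
Total: $3141.29 + $680.94 = $3822.23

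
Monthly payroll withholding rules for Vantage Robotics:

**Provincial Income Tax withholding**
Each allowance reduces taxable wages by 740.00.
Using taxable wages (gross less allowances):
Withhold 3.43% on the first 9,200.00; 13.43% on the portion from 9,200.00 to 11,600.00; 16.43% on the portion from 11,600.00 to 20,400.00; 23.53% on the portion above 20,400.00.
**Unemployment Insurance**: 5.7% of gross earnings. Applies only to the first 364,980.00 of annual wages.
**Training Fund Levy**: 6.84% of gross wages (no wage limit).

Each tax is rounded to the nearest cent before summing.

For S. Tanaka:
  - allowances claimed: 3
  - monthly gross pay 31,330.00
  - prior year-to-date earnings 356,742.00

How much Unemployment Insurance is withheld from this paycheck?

469.57

Unemployment Insurance: cap 364,980.00 − YTD 356,742.00 = 8,238.00 subject; 5.7% × 8,238.00 = 469.57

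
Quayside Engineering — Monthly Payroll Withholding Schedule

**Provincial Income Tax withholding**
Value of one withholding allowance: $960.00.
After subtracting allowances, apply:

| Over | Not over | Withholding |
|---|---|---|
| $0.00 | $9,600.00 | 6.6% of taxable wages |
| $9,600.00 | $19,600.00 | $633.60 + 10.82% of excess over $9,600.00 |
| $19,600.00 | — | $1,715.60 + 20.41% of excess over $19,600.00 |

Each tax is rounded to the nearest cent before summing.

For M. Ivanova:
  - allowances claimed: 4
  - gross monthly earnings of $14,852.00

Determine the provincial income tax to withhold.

Provincial Income Tax: taxable = $14,852.00 − 4×$960.00 = $11,012.00
  $633.60 + 10.82% × ($11,012.00 − $9,600.00) = $633.60 + 10.82% × $1,412.00 = $786.38

$786.38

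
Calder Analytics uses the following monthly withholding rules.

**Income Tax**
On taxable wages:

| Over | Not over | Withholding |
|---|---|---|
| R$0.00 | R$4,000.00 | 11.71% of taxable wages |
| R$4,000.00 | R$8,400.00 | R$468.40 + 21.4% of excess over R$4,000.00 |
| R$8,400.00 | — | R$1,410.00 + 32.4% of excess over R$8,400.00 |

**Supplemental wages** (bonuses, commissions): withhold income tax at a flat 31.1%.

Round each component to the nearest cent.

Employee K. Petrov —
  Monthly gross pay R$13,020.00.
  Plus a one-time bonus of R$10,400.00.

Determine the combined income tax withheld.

R$6,141.28

Income Tax: taxable = R$13,020.00
  R$1,410.00 + 32.4% × (R$13,020.00 − R$8,400.00) = R$1,410.00 + 32.4% × R$4,620.00 = R$2,906.88
Supplemental (31.1% flat on bonus): 31.1% × R$10,400.00 = R$3,234.40
Total income tax: R$2,906.88 + R$3,234.40 = R$6,141.28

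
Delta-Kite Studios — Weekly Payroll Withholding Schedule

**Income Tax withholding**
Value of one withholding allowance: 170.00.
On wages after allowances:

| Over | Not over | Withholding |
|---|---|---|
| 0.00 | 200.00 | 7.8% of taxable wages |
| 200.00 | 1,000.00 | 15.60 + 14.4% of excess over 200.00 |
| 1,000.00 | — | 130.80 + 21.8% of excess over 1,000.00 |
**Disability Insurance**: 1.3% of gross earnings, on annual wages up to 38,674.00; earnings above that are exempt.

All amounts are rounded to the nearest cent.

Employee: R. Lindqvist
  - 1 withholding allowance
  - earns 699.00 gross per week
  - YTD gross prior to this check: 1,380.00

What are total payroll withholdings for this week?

72.07

Income Tax: taxable = 699.00 − 1×170.00 = 529.00
  15.60 + 14.4% × (529.00 − 200.00) = 15.60 + 14.4% × 329.00 = 62.98
Disability Insurance: 1.3% × 699.00 = 9.09
Total: 62.98 + 9.09 = 72.07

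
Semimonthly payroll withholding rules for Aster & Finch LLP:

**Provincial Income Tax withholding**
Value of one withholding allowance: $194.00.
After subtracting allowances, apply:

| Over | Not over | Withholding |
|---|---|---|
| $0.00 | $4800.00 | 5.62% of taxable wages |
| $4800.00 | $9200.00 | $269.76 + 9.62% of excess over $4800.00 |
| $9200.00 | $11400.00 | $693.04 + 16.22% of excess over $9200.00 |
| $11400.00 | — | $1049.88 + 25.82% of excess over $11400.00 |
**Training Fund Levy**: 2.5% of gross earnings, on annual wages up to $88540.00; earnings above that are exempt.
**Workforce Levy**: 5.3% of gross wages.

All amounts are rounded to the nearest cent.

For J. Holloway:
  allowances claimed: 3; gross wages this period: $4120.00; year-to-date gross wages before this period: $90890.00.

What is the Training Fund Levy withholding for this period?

$0.00

Training Fund Levy: YTD $90890.00 ≥ cap $88540.00 → $0.00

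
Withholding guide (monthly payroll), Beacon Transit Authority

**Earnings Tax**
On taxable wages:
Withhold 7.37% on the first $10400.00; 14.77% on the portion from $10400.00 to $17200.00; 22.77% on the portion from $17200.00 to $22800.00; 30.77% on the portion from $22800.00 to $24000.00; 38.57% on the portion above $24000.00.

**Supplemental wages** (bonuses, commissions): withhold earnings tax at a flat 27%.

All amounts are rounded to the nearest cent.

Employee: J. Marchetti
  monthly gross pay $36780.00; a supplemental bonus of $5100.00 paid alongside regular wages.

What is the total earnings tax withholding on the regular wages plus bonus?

$9721.45

Earnings Tax: taxable = $36780.00
  $3415.20 + 38.57% × ($36780.00 − $24000.00) = $3415.20 + 38.57% × $12780.00 = $8344.45
Supplemental (27% flat on bonus): 27% × $5100.00 = $1377.00
Total earnings tax: $8344.45 + $1377.00 = $9721.45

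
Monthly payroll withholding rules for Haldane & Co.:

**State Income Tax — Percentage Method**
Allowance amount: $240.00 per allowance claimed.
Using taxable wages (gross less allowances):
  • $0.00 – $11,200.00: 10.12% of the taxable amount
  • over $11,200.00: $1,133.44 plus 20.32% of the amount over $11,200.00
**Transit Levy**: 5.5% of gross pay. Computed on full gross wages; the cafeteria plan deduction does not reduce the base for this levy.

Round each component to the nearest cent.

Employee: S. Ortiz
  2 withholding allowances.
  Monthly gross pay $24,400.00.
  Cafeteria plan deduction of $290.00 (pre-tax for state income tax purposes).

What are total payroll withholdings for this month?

State Income Tax: taxable = $24,400.00 − $290.00 − 2×$240.00 = $23,630.00
  $1,133.44 + 20.32% × ($23,630.00 − $11,200.00) = $1,133.44 + 20.32% × $12,430.00 = $3,659.22
Transit Levy: 5.5% × $24,400.00 = $1,342.00
Total: $3,659.22 + $1,342.00 = $5,001.22

$5,001.22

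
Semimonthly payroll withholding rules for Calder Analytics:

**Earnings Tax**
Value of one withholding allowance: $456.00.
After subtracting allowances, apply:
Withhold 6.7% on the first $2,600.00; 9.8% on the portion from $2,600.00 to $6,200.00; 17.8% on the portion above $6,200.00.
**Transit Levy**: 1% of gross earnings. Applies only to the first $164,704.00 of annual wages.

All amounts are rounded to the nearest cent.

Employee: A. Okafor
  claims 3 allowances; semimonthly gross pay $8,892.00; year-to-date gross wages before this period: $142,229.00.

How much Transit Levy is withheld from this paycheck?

$88.92

Transit Levy: 1% × $8,892.00 = $88.92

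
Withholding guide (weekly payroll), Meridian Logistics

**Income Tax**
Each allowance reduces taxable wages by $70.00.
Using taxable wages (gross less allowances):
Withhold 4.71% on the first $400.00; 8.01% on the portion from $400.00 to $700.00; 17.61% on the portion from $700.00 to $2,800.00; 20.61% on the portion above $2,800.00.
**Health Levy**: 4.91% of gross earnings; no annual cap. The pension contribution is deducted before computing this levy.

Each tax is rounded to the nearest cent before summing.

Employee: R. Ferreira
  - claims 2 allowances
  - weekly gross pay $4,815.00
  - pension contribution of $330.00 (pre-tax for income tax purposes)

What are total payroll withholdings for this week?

Income Tax: taxable = $4,815.00 − $330.00 − 2×$70.00 = $4,345.00
  $412.68 + 20.61% × ($4,345.00 − $2,800.00) = $412.68 + 20.61% × $1,545.00 = $731.10
Health Levy: 4.91% × $4,485.00 = $220.21
Total: $731.10 + $220.21 = $951.31

$951.31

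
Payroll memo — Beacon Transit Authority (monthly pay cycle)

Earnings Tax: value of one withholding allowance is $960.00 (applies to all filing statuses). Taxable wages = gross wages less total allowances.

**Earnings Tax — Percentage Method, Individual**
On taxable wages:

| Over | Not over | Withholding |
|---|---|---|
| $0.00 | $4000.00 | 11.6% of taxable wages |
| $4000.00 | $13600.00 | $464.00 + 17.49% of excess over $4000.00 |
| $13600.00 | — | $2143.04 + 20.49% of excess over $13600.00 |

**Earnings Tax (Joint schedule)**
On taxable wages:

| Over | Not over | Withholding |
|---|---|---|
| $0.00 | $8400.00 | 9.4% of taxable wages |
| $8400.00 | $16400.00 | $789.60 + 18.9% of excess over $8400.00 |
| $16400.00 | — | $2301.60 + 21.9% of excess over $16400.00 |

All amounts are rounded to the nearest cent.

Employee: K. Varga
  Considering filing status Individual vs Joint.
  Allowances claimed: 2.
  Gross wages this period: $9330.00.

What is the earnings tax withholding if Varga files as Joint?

$696.54

Earnings Tax (Joint): taxable = $9330.00 − 2×$960.00 = $7410.00
  9.4% × $7410.00 = $696.54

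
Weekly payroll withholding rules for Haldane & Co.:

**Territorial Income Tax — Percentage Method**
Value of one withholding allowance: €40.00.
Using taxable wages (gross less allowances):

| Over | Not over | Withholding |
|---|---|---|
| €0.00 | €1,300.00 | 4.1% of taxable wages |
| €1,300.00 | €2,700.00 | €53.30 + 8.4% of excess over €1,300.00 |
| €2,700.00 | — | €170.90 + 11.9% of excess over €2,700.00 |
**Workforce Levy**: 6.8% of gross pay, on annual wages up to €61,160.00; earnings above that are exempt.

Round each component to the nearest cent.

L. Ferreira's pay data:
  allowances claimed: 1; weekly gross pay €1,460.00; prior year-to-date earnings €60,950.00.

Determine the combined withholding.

€77.66

Territorial Income Tax: taxable = €1,460.00 − 1×€40.00 = €1,420.00
  €53.30 + 8.4% × (€1,420.00 − €1,300.00) = €53.30 + 8.4% × €120.00 = €63.38
Workforce Levy: cap €61,160.00 − YTD €60,950.00 = €210.00 subject; 6.8% × €210.00 = €14.28
Total: €63.38 + €14.28 = €77.66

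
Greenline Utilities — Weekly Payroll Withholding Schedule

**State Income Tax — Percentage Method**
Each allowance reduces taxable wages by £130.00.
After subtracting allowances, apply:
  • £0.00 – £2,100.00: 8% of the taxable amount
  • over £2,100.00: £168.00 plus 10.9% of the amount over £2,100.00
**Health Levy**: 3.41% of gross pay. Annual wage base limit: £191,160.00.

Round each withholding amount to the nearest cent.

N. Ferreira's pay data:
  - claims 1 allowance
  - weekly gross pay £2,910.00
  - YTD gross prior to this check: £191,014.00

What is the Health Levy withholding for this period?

£4.98

Health Levy: cap £191,160.00 − YTD £191,014.00 = £146.00 subject; 3.41% × £146.00 = £4.98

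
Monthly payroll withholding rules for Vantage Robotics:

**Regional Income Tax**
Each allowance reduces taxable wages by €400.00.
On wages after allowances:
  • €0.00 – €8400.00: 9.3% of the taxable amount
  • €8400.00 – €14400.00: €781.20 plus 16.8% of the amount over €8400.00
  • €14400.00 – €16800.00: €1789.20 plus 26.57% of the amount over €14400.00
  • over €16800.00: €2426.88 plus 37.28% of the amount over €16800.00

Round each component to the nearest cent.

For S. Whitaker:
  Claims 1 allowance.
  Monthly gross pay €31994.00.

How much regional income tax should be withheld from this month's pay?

€7942.08

Regional Income Tax: taxable = €31994.00 − 1×€400.00 = €31594.00
  €2426.88 + 37.28% × (€31594.00 − €16800.00) = €2426.88 + 37.28% × €14794.00 = €7942.08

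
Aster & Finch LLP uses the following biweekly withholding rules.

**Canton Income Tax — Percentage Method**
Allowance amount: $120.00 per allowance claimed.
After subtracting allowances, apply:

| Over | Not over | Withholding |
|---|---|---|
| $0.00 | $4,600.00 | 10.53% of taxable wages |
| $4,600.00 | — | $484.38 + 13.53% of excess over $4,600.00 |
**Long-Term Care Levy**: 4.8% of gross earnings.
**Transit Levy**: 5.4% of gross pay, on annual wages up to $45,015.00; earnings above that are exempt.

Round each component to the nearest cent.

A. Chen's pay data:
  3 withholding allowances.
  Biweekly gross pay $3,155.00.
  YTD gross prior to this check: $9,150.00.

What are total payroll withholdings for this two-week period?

Canton Income Tax: taxable = $3,155.00 − 3×$120.00 = $2,795.00
  10.53% × $2,795.00 = $294.31
Long-Term Care Levy: 4.8% × $3,155.00 = $151.44
Transit Levy: 5.4% × $3,155.00 = $170.37
Total: $294.31 + $151.44 + $170.37 = $616.12

$616.12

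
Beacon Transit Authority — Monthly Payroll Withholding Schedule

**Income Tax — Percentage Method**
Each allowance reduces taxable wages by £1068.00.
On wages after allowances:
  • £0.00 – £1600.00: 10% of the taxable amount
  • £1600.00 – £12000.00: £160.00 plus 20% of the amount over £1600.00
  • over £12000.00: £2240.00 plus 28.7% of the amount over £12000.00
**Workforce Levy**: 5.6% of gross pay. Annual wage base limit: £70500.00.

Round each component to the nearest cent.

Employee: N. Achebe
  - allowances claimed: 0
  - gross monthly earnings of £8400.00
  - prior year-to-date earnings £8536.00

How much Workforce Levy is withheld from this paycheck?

Workforce Levy: 5.6% × £8400.00 = £470.40

£470.40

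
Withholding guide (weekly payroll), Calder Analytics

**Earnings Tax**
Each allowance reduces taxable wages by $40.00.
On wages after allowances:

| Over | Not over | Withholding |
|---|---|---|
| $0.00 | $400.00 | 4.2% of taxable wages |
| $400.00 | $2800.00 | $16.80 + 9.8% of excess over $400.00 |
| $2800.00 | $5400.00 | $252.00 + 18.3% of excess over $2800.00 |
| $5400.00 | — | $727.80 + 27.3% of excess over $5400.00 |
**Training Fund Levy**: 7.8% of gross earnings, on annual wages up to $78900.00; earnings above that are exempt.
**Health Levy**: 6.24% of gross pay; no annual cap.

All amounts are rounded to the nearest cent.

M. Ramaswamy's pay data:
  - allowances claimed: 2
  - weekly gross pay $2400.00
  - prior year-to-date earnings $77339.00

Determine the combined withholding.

Earnings Tax: taxable = $2400.00 − 2×$40.00 = $2320.00
  $16.80 + 9.8% × ($2320.00 − $400.00) = $16.80 + 9.8% × $1920.00 = $204.96
Training Fund Levy: cap $78900.00 − YTD $77339.00 = $1561.00 subject; 7.8% × $1561.00 = $121.76
Health Levy: 6.24% × $2400.00 = $149.76
Total: $204.96 + $121.76 + $149.76 = $476.48

$476.48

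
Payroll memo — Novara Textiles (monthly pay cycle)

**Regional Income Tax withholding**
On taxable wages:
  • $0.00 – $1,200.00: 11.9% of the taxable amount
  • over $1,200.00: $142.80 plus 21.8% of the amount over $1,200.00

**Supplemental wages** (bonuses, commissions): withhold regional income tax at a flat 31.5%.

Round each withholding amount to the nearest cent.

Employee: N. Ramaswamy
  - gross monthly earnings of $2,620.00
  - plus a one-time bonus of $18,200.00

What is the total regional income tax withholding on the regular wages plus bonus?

$6,185.36

Regional Income Tax: taxable = $2,620.00
  $142.80 + 21.8% × ($2,620.00 − $1,200.00) = $142.80 + 21.8% × $1,420.00 = $452.36
Supplemental (31.5% flat on bonus): 31.5% × $18,200.00 = $5,733.00
Total regional income tax: $452.36 + $5,733.00 = $6,185.36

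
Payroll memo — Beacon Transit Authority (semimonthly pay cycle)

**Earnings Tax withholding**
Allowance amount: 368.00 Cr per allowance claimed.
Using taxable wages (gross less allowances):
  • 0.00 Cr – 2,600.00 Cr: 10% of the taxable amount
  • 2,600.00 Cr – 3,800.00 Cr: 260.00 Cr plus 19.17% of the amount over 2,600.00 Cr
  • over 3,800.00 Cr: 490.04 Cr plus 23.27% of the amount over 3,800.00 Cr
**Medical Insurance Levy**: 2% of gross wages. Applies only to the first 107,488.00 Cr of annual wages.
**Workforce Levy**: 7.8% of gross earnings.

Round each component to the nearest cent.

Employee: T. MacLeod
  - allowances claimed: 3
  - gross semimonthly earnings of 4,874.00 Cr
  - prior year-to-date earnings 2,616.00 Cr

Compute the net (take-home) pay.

3,912.06 Cr

Earnings Tax: taxable = 4,874.00 Cr − 3×368.00 Cr = 3,770.00 Cr
  260.00 Cr + 19.17% × (3,770.00 Cr − 2,600.00 Cr) = 260.00 Cr + 19.17% × 1,170.00 Cr = 484.29 Cr
Medical Insurance Levy: 2% × 4,874.00 Cr = 97.48 Cr
Workforce Levy: 7.8% × 4,874.00 Cr = 380.17 Cr
Total withheld: 484.29 Cr + 97.48 Cr + 380.17 Cr = 961.94 Cr
Net pay: 4,874.00 Cr − 961.94 Cr = 3,912.06 Cr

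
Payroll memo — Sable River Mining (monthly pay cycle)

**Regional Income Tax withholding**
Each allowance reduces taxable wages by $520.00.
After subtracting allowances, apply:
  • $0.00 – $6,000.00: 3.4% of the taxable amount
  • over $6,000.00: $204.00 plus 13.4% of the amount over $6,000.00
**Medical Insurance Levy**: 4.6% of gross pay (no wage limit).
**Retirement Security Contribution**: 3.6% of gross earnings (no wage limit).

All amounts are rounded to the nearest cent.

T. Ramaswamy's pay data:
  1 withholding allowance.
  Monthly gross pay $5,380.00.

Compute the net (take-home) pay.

Regional Income Tax: taxable = $5,380.00 − 1×$520.00 = $4,860.00
  3.4% × $4,860.00 = $165.24
Medical Insurance Levy: 4.6% × $5,380.00 = $247.48
Retirement Security Contribution: 3.6% × $5,380.00 = $193.68
Total withheld: $165.24 + $247.48 + $193.68 = $606.40
Net pay: $5,380.00 − $606.40 = $4,773.60

$4,773.60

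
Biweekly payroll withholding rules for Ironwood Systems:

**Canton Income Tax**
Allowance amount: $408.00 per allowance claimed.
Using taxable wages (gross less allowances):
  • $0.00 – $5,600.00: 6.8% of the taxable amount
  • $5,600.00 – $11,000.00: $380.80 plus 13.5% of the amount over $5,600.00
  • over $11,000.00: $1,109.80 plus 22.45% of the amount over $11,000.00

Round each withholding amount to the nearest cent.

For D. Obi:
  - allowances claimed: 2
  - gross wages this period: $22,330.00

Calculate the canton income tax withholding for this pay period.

Canton Income Tax: taxable = $22,330.00 − 2×$408.00 = $21,514.00
  $1,109.80 + 22.45% × ($21,514.00 − $11,000.00) = $1,109.80 + 22.45% × $10,514.00 = $3,470.19

$3,470.19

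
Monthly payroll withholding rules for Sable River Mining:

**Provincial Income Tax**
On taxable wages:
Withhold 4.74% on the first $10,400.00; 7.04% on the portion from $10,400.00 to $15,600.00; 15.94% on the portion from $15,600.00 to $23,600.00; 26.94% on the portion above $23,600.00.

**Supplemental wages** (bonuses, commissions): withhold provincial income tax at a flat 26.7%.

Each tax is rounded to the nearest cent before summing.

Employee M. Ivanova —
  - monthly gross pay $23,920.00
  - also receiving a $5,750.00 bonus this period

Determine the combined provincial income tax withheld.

Provincial Income Tax: taxable = $23,920.00
  $2,134.24 + 26.94% × ($23,920.00 − $23,600.00) = $2,134.24 + 26.94% × $320.00 = $2,220.45
Supplemental (26.7% flat on bonus): 26.7% × $5,750.00 = $1,535.25
Total provincial income tax: $2,220.45 + $1,535.25 = $3,755.70

$3,755.70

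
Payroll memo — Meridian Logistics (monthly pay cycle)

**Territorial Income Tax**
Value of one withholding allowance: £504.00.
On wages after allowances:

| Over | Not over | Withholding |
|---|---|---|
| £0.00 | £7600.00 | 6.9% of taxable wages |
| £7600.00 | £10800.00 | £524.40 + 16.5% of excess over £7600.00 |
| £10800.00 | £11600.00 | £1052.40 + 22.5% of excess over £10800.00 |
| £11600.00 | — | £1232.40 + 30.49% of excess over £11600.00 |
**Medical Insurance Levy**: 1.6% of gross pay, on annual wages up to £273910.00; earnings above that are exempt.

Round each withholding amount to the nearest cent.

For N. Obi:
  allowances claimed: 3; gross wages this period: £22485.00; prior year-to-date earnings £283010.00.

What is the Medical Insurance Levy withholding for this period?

£0.00

Medical Insurance Levy: YTD £283010.00 ≥ cap £273910.00 → £0.00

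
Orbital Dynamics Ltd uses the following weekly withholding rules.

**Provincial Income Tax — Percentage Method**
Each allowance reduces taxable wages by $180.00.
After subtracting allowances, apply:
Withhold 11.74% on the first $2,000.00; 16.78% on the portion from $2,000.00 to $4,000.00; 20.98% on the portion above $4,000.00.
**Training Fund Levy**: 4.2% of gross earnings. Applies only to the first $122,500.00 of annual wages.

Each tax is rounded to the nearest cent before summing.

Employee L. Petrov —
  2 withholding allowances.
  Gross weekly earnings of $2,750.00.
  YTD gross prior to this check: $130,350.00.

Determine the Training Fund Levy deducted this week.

$0.00

Training Fund Levy: YTD $130,350.00 ≥ cap $122,500.00 → $0.00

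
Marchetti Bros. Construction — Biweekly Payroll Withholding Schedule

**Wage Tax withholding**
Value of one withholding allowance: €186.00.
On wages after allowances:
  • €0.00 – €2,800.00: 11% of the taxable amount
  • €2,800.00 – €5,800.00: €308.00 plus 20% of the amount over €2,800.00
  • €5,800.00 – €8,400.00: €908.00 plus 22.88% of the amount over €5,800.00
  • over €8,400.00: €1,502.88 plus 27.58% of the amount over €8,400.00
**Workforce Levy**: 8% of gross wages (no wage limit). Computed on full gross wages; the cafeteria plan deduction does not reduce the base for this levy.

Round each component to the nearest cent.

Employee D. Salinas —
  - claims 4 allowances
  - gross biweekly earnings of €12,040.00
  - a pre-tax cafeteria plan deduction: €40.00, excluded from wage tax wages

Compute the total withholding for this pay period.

€3,253.76

Wage Tax: taxable = €12,040.00 − €40.00 − 4×€186.00 = €11,256.00
  €1,502.88 + 27.58% × (€11,256.00 − €8,400.00) = €1,502.88 + 27.58% × €2,856.00 = €2,290.56
Workforce Levy: 8% × €12,040.00 = €963.20
Total: €2,290.56 + €963.20 = €3,253.76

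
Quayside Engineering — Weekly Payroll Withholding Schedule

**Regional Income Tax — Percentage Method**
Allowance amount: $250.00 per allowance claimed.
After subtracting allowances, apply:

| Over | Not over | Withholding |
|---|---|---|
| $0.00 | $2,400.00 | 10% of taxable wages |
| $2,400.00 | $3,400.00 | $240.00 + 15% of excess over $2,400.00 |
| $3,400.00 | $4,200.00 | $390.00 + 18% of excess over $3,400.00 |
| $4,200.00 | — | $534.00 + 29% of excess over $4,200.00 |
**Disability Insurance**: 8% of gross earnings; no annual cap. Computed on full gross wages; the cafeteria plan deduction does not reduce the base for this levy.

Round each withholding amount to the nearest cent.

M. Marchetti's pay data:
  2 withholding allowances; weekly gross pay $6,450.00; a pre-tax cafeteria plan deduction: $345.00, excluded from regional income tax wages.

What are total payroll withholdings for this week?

$1,457.45

Regional Income Tax: taxable = $6,450.00 − $345.00 − 2×$250.00 = $5,605.00
  $534.00 + 29% × ($5,605.00 − $4,200.00) = $534.00 + 29% × $1,405.00 = $941.45
Disability Insurance: 8% × $6,450.00 = $516.00
Total: $941.45 + $516.00 = $1,457.45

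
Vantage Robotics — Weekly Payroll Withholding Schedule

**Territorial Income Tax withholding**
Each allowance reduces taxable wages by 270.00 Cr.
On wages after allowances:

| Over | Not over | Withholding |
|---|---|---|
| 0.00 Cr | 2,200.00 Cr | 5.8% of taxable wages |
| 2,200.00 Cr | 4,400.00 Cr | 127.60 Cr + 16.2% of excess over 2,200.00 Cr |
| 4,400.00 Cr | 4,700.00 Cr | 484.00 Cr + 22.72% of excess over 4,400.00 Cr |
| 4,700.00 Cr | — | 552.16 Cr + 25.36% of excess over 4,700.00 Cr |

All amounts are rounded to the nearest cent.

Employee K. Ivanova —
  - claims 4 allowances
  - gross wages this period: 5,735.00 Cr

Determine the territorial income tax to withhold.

541.94 Cr

Territorial Income Tax: taxable = 5,735.00 Cr − 4×270.00 Cr = 4,655.00 Cr
  484.00 Cr + 22.72% × (4,655.00 Cr − 4,400.00 Cr) = 484.00 Cr + 22.72% × 255.00 Cr = 541.94 Cr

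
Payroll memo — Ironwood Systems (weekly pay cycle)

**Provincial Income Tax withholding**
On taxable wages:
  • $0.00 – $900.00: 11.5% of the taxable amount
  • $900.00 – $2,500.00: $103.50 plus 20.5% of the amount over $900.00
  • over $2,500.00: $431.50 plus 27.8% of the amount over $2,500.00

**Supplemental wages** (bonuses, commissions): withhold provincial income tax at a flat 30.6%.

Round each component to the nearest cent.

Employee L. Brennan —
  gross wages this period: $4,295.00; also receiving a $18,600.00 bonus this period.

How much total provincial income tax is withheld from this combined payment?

$6,622.11

Provincial Income Tax: taxable = $4,295.00
  $431.50 + 27.8% × ($4,295.00 − $2,500.00) = $431.50 + 27.8% × $1,795.00 = $930.51
Supplemental (30.6% flat on bonus): 30.6% × $18,600.00 = $5,691.60
Total provincial income tax: $930.51 + $5,691.60 = $6,622.11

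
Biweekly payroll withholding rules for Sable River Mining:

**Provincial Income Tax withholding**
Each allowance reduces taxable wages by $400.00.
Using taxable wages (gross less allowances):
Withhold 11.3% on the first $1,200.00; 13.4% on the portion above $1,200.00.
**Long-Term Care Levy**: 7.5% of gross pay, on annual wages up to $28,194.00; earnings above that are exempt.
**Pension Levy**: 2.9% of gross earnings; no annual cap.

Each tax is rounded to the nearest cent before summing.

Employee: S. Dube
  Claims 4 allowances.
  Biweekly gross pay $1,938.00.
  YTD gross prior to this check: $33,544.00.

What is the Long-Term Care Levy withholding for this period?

Long-Term Care Levy: YTD $33,544.00 ≥ cap $28,194.00 → $0.00

$0.00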